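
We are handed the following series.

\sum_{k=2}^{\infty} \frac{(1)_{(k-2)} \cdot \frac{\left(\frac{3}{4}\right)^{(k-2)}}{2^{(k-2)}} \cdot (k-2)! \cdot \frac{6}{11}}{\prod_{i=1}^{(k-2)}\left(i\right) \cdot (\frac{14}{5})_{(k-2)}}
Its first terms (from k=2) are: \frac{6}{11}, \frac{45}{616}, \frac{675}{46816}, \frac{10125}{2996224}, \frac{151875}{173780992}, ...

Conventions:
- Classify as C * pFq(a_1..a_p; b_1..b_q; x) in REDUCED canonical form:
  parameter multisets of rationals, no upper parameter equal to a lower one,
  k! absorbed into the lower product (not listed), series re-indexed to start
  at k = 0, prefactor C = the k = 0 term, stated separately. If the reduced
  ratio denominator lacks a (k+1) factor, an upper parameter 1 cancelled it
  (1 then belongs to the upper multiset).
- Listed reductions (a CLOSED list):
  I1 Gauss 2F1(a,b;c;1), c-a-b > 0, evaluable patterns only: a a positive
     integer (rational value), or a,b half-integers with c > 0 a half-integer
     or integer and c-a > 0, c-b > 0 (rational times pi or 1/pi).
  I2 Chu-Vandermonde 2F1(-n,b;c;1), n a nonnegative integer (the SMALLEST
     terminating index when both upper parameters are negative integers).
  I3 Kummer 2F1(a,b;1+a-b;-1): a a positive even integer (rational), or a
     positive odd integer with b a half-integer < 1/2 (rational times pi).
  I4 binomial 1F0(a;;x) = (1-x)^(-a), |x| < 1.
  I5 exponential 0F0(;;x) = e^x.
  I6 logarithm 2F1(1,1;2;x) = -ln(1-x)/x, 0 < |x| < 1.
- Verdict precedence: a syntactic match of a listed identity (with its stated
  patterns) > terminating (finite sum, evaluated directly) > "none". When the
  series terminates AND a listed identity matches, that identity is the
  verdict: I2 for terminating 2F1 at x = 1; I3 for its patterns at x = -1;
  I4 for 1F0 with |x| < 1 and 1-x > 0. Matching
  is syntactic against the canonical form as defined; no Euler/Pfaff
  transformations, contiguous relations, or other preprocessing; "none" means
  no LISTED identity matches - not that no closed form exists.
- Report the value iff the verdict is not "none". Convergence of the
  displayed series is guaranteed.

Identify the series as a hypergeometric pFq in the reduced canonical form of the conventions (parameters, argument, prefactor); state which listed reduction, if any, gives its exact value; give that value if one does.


At argument \frac{3}{8}: a 2F1 with upper {1, 1}, lower {\frac{14}{5}}, scaled by C = \frac{6}{11}. Verdict: none. A 2F1 with upper {1, 1} fits none of I1-I6 at x = \frac{3}{8}; the sum runs forever.

Key step: t_0 being \frac{6}{11}, the factorial ratio (C = 6/11) (k+a-1)!/(a-1)! is a rising factorial (a)_k.
Consecutive-term ratio: r(k) = \frac{3}{8} * (k+1) (k+1) / [(k+\frac{14}{5}) (k+1)] - rational in k. x = \frac{3}{8}; t_0 = \frac{6}{11}; negate the roots.


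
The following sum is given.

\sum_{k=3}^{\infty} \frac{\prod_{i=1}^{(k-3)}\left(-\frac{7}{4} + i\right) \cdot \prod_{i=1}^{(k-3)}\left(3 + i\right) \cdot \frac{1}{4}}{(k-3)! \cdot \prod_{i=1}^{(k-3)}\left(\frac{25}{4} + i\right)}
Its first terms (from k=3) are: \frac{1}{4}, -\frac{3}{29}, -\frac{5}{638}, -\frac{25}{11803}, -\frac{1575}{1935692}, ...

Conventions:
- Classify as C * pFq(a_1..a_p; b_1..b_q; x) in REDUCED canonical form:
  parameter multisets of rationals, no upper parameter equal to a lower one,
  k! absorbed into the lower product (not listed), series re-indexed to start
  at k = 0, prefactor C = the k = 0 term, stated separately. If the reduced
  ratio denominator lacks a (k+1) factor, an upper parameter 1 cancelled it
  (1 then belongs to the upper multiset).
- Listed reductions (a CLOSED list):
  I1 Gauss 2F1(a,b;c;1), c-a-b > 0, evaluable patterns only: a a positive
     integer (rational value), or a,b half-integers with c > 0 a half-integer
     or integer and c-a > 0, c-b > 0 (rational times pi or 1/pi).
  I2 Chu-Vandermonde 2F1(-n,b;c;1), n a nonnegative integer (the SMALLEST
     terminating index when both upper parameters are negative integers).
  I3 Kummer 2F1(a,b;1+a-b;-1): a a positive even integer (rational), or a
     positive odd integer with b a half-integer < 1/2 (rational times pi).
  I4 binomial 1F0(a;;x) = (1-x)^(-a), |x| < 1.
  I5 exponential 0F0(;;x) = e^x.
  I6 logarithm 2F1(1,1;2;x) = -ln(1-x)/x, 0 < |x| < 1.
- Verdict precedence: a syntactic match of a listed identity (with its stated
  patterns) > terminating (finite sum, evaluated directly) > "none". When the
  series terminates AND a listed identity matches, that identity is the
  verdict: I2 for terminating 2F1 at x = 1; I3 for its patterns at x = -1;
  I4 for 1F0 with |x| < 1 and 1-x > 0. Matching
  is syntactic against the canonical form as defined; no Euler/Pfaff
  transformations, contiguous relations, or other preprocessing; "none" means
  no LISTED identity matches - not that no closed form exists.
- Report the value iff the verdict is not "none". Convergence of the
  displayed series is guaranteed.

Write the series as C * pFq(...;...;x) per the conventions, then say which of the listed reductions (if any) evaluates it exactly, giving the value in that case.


The series (x = 1) is 2F1: upper {-\frac{3}{4}, 4}, lower {\frac{29}{4}}, prefactor \frac{1}{4}. Verdict: the Gauss summation I1 matches (x = 1: the Gamma ratio telescopes since c-a-b = 4 > 0 and a = 4 in Z>0). Its exact value is \frac{1105}{8192}.

Structural cue: t_0 being \frac{1}{4}, the running product (C = 1/4) telescopes to a rising factorial.
Step ratio: r(k) = 1 * (k-\frac{3}{4}) (k+4) / [(k+\frac{29}{4}) (k+1)] - rational; roots negated = parameters, x = 1, C = \frac{1}{4}.


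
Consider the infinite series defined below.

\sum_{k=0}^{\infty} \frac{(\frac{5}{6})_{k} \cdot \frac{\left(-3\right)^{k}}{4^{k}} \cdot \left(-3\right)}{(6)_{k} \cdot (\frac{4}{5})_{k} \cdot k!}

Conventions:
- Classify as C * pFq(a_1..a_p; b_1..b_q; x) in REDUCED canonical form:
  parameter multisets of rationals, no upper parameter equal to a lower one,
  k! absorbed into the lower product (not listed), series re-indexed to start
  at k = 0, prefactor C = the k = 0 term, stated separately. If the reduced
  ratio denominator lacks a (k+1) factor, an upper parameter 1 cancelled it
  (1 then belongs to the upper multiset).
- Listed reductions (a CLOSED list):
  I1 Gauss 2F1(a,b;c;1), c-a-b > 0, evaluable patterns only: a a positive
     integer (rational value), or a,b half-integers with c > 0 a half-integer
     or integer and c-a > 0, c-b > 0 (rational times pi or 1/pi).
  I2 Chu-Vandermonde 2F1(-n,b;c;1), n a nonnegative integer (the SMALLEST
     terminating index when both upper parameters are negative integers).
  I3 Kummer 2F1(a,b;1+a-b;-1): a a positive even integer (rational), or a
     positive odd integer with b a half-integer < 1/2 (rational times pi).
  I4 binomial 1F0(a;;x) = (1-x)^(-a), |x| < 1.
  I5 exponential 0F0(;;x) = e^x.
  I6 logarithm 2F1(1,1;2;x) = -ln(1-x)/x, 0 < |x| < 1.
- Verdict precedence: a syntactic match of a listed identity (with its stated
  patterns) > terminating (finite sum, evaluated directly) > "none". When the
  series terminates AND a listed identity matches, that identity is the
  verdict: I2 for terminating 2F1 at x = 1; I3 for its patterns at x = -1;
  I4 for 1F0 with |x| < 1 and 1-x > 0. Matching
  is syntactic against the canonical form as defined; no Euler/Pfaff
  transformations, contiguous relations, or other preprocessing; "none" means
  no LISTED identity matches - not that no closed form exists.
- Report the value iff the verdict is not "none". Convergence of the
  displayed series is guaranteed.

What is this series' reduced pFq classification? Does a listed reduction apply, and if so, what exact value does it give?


The series (x = -\frac{3}{4}) is 1F2: upper {\frac{5}{6}}, lower {\frac{4}{5}, 6}, prefactor -3. Verdict: none here - no I1-I6 shape fits x = -\frac{3}{4} with lower {\frac{4}{5}, 6}.

Key observation: t_0 being -3, the two geometric factors (C = -3, x = -3/4) combine into one argument.
Step ratio: r(k) = -\frac{3}{4} * (k+\frac{5}{6}) / [(k+\frac{4}{5}) (k+6) (k+1)] - rational in k, leading ratio -\frac{3}{4}; with t_0 = -3, classification follows.


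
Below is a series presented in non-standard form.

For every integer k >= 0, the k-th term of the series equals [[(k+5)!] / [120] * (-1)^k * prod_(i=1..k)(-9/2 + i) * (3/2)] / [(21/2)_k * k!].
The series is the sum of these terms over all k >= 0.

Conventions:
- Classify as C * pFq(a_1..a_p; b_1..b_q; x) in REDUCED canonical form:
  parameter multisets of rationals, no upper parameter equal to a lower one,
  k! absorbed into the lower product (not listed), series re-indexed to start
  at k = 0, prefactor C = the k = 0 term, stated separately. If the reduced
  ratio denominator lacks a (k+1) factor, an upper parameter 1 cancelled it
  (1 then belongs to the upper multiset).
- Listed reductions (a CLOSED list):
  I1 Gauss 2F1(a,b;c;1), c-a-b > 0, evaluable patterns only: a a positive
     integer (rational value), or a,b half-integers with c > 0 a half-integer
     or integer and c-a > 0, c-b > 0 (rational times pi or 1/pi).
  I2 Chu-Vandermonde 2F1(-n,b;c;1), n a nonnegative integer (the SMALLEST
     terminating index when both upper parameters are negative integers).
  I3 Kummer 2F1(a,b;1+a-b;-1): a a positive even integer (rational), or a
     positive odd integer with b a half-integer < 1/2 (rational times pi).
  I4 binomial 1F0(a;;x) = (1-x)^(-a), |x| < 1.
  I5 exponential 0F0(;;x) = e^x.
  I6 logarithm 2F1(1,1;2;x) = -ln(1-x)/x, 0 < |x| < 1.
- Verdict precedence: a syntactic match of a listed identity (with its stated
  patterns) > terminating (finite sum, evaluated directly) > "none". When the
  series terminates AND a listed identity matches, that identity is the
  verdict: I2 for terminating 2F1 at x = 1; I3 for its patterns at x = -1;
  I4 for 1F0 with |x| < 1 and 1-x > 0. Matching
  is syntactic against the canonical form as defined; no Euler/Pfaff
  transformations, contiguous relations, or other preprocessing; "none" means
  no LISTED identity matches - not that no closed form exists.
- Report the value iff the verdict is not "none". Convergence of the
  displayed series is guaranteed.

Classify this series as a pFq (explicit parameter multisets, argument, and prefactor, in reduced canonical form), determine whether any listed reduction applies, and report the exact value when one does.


Classification (C = 3/2): 2F1 with upper {-7/2, 6}, lower {21/2}, argument x = -1. Verdict: the Kummer evaluation I3 matches (x = -1; c = 21/2 equals 1+a-b for upper {-7/2, 6}: listed pattern). Its exact value is 969/128.

Key observation: from the first term 3/2: the factorial ratio (prefactor 3/2) (k+a-1)!/(a-1)! is a rising factorial (a)_k.
Term ratio: r(k) = (-1) * (k-7/2) (k+6) / [(k+21/2) (k+1)] - rational; roots negated = parameters, x = (-1), C = 3/2.


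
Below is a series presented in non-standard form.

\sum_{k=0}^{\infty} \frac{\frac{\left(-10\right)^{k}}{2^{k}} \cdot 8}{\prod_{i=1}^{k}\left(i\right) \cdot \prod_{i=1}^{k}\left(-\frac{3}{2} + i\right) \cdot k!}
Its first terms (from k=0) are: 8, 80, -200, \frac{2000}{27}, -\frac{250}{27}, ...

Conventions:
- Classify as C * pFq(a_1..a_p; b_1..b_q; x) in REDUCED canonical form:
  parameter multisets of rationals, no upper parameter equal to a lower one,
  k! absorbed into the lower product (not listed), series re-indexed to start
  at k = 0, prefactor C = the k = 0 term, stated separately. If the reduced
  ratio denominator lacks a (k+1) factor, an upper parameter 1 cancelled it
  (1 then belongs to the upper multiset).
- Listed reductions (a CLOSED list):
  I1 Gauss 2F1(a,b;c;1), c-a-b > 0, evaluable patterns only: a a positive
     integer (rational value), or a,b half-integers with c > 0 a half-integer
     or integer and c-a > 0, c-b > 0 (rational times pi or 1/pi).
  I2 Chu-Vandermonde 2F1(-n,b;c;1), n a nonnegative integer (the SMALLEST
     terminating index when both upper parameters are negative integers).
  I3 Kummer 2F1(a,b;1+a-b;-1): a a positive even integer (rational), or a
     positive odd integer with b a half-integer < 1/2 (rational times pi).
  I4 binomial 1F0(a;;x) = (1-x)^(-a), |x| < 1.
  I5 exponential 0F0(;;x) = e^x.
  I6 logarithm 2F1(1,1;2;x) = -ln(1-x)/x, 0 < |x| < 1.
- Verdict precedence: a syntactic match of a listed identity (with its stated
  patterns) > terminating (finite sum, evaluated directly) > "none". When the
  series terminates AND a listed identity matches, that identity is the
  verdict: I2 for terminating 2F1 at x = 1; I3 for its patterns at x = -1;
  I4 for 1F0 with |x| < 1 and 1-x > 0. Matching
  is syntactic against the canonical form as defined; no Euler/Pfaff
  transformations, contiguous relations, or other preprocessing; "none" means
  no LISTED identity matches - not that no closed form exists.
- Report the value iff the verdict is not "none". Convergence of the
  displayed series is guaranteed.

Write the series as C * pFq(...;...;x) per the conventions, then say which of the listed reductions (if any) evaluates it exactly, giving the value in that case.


Classification (C = 8): 0F2 with upper {-}, lower {-\frac{1}{2}, 1}, argument x = -5. Verdict: none. No listed pattern accepts 0F2(-; -\frac{1}{2}, 1; -5).

Structural cue: t_0 = 8 here, and the two k-th powers (C = 8, x = -5) combine into one argument.
Step ratio: r(k) = -5 * 1 / [(k-\frac{1}{2}) (k+1) (k+1)] - rational in k, leading ratio -5; with t_0 = 8, classification follows.


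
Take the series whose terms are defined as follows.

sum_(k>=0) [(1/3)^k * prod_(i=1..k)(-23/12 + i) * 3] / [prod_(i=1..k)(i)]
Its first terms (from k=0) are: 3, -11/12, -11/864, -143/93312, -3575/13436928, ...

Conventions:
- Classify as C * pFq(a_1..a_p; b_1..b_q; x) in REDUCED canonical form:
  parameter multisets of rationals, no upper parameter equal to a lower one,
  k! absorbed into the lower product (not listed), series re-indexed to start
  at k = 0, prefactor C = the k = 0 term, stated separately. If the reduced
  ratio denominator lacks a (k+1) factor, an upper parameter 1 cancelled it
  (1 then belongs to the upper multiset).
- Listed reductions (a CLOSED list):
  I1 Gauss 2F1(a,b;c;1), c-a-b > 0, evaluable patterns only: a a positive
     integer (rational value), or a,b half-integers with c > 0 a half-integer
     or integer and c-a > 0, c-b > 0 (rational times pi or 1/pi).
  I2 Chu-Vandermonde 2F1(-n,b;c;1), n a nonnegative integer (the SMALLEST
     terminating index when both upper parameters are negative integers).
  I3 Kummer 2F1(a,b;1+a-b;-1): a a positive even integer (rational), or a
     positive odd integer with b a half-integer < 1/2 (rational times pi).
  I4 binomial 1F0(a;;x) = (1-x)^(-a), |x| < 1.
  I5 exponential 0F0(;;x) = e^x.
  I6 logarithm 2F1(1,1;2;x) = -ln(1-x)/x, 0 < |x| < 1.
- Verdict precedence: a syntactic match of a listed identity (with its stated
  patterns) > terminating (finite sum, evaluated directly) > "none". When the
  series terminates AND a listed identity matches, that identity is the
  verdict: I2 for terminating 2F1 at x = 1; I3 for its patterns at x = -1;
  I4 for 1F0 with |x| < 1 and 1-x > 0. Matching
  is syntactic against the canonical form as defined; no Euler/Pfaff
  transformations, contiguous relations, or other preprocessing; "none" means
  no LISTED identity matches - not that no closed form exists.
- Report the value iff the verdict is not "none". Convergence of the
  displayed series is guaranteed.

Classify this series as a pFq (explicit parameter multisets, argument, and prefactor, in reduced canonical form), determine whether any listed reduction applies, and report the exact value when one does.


x = 1/3 here; the reduced form reads 1F0, upper {-11/12}, lower {-}, C = 3. Verdict: the binomial series (I4) applies (the 1F0 binomial series: exponent 11/12, x = 1/3). Value: 3 * (2/3)^(11/12).

First insight: with t_0 = 3, the running product (prefactor 3) telescopes to a rising factorial.
Adjacent-term ratio: r(k) = (1/3) * (k-11/12) / [(k+1)] ; factor over Q: parameters, x = (1/3), and C = 3.


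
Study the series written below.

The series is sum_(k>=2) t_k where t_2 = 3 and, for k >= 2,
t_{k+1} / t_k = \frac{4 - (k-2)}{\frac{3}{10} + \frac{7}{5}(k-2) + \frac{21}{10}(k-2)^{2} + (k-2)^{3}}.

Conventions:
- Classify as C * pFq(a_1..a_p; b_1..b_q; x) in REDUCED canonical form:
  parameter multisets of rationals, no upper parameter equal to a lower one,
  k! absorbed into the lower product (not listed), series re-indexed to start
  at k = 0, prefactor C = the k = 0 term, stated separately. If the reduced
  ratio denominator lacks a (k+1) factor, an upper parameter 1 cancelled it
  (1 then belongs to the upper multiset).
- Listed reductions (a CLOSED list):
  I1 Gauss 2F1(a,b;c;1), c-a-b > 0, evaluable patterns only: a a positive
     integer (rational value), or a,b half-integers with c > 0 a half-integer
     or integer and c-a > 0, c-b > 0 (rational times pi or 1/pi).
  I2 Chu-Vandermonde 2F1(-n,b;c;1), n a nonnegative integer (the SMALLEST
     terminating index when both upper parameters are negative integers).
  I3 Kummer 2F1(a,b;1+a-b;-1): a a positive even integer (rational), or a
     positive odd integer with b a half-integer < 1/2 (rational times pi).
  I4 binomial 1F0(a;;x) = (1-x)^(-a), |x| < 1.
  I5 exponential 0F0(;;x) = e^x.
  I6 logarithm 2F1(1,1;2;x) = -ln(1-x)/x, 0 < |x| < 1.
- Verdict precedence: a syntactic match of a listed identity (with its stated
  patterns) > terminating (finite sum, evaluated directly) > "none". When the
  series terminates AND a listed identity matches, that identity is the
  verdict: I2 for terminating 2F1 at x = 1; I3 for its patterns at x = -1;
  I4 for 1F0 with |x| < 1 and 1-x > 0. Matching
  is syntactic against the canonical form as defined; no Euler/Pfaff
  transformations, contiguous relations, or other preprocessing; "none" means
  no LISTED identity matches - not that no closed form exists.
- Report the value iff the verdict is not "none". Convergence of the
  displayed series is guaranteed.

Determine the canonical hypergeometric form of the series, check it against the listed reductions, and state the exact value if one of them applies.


With C = 3: the canonical form is 1F2(-4; \frac{1}{2}, \frac{3}{5}; -1). Verdict: terminating. With -4 upstairs the series is a 5-term polynomial sum; evaluated term by term. Sum: \frac{173501}{2457}.

Key observation: t_0 = 3 here, and roots of the ratio polynomials (C = 3, x = -1) are the negated parameters.
Term ratio: r(k) = -1 * (k-4) / [(k+\frac{1}{2}) (k+\frac{3}{5}) (k+1)] ; factor over Q: parameters, x = -1, and C = 3.


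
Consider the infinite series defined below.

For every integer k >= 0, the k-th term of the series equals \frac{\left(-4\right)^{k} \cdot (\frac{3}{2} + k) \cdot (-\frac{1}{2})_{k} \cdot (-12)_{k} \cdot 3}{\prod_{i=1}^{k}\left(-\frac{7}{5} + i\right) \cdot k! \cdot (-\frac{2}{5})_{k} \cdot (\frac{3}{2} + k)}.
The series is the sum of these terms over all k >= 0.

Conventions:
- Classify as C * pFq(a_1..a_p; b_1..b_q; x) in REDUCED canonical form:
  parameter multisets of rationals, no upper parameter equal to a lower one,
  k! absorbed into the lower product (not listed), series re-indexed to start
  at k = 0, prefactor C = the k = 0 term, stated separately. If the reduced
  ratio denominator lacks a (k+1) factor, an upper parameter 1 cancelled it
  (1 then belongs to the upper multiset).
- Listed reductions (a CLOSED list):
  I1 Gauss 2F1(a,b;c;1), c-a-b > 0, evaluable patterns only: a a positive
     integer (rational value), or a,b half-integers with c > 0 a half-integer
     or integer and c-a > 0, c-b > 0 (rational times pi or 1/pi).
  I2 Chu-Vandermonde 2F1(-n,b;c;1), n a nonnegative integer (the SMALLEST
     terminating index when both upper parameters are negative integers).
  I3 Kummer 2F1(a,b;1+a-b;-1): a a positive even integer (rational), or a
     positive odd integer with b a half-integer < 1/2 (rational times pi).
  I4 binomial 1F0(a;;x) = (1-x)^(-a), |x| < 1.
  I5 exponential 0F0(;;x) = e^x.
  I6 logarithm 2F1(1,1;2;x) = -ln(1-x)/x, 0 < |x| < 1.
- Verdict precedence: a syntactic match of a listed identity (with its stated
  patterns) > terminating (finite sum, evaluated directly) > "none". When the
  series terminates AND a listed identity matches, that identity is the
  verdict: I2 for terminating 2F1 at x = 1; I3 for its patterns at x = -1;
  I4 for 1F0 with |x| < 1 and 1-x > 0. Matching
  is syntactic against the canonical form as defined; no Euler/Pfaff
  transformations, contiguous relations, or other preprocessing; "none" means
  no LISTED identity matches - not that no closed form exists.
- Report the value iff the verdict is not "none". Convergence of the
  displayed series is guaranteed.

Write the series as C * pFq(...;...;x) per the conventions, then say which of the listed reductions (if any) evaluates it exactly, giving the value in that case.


First insight: t_0 = 3 here, and k + 3/2 divides numerator and denominator alike; C = 3, x = -4 after cancelling.
Consecutive-term ratio: r(k) = -4 * (k-12) (k-\frac{1}{2}) / [(k-\frac{2}{5}) (k-\frac{2}{5}) (k+1)] - rational in k. x = -4; t_0 = 3; negate the roots.

Reduced: x = -4, 2F2, upper = {-12, -\frac{1}{2}}, lower = {-\frac{2}{5}, -\frac{2}{5}}, C = 3. Verdict: terminating - the sum ends at index 12 because -12 is a negative integer; exact evaluation follows. Its exact value is -\frac{82471348154868318005472107}{36600587718485446656}.


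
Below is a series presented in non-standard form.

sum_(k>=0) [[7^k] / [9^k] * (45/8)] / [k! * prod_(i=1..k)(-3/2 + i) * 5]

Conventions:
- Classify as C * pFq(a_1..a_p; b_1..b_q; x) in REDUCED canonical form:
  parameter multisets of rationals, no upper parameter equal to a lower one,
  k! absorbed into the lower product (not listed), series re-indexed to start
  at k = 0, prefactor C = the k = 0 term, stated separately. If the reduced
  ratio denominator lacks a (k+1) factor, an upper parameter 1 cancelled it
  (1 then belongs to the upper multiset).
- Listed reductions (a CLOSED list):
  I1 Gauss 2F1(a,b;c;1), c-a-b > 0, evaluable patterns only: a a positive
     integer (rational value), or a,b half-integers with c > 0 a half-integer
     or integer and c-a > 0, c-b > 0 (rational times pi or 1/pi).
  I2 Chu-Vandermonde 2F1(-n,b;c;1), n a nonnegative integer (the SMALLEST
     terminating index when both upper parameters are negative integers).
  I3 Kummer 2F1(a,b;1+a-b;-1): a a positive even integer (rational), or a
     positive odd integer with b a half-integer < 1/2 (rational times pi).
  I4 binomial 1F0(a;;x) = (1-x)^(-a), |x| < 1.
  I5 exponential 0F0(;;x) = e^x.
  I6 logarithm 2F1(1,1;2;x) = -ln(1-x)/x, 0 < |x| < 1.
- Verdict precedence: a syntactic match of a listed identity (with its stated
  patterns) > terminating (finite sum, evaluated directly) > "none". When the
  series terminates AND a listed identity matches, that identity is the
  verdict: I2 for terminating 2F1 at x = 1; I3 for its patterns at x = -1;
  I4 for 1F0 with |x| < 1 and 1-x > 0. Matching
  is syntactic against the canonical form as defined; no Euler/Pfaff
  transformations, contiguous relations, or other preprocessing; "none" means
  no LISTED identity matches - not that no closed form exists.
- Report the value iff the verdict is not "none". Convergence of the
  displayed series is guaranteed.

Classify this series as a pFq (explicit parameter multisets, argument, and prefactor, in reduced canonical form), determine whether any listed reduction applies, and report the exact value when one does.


The series (x = 7/9) is 0F1: upper {-}, lower {-1/2}, prefactor 9/8. Verdict: none - at argument 7/9 the multisets {-} ; {-1/2} match no listed identity.

Key observation: with t_0 = 9/8, the constant factors (C = 9/8, x = 7/9) combine into one prefactor.
Term ratio: r(k) = (7/9) * 1 / [(k-1/2) (k+1)] - poly over poly, x = (7/9) from leading terms; C = 9/8 at k = 0.


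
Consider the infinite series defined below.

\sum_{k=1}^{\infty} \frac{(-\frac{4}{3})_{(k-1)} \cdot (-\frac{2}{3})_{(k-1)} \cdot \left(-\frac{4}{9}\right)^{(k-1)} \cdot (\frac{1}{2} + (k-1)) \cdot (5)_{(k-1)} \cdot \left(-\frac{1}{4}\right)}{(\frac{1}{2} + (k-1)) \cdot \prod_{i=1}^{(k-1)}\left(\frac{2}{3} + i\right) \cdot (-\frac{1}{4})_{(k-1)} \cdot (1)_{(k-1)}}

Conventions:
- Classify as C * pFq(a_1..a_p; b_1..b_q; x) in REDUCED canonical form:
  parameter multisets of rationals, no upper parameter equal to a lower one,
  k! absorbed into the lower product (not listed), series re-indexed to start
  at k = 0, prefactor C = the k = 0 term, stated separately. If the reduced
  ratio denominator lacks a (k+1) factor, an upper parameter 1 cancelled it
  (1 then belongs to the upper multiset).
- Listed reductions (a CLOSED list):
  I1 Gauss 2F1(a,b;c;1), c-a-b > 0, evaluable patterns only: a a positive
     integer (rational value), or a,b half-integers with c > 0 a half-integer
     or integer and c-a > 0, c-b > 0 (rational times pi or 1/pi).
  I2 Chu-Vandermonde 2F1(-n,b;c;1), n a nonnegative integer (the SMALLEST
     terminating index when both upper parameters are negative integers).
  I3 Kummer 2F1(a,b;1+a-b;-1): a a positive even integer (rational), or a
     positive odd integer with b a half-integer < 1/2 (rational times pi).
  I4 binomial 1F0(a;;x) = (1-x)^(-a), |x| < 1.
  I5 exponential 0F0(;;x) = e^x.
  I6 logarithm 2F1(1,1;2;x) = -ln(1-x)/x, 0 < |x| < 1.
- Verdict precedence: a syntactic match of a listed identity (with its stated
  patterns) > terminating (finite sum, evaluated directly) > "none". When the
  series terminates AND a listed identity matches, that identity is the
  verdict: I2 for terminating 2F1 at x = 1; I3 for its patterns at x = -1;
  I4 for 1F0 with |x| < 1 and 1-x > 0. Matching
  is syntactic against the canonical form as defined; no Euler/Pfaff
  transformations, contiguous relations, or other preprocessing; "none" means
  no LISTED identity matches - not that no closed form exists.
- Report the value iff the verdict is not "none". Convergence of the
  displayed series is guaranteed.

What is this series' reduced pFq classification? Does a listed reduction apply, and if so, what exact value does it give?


The tell: with t_0 = -\frac{1}{4}, (1)_k (C = -1/4) is k! itself.
Consecutive-term ratio: r(k) = -\frac{4}{9} * (k-\frac{4}{3}) (k-\frac{2}{3}) (k+5) / [(k-\frac{1}{4}) (k+\frac{5}{3}) (k+1)] - rational in k. x = -\frac{4}{9}; t_0 = -\frac{1}{4}; negate the roots.

At argument -\frac{4}{9}: a 3F2 with upper {-\frac{4}{3}, -\frac{2}{3}, 5}, lower {-\frac{1}{4}, \frac{5}{3}}, scaled by C = -\frac{1}{4}. Verdict: none - this 3F2 at x = -\frac{4}{9} matches no listed pattern, and upper {-\frac{4}{3}, -\frac{2}{3}, 5} holds no stopper.


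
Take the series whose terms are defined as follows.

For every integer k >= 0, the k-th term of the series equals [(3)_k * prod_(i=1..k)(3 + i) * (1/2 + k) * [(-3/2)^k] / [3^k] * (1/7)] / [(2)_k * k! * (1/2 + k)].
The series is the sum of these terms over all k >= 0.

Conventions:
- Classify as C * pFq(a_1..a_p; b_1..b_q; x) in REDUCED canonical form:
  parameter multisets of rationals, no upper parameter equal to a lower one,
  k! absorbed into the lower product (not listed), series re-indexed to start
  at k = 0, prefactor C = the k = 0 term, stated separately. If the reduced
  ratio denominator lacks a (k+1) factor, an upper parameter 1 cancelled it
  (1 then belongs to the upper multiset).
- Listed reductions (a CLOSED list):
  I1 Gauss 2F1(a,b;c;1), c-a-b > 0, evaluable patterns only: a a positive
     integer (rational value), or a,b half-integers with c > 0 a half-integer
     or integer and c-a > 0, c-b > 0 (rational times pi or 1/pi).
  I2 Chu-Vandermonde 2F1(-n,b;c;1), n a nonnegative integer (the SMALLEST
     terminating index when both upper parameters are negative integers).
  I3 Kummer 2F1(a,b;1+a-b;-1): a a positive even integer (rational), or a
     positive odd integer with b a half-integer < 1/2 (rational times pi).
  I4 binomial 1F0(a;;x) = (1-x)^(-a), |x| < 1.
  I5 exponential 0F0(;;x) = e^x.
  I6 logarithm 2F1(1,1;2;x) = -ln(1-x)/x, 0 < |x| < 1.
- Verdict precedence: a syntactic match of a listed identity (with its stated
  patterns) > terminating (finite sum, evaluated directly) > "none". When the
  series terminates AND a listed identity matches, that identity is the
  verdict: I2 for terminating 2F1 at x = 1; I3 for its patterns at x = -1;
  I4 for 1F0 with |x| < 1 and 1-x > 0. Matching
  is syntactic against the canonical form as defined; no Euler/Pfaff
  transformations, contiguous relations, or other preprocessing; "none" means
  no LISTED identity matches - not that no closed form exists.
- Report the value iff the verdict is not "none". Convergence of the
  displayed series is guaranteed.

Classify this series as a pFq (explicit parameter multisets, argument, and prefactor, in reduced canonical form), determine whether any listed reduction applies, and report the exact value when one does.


Canonical form: C = 1/7 times 2F1 with upper {3, 4}, lower {2}, x = -1/2. Verdict: none. Every listed pattern misses the 2F1 form at -1/2, upper {3, 4}.

Key observation: from the first term 1/7: striking the common factor k + 1/2 reduces the term (prefactor 1/7).
Step ratio: r(k) = (-1/2) * (k+3) (k+4) / [(k+2) (k+1)] - poly over poly, x = (-1/2) from leading terms; C = 1/7 at k = 0.


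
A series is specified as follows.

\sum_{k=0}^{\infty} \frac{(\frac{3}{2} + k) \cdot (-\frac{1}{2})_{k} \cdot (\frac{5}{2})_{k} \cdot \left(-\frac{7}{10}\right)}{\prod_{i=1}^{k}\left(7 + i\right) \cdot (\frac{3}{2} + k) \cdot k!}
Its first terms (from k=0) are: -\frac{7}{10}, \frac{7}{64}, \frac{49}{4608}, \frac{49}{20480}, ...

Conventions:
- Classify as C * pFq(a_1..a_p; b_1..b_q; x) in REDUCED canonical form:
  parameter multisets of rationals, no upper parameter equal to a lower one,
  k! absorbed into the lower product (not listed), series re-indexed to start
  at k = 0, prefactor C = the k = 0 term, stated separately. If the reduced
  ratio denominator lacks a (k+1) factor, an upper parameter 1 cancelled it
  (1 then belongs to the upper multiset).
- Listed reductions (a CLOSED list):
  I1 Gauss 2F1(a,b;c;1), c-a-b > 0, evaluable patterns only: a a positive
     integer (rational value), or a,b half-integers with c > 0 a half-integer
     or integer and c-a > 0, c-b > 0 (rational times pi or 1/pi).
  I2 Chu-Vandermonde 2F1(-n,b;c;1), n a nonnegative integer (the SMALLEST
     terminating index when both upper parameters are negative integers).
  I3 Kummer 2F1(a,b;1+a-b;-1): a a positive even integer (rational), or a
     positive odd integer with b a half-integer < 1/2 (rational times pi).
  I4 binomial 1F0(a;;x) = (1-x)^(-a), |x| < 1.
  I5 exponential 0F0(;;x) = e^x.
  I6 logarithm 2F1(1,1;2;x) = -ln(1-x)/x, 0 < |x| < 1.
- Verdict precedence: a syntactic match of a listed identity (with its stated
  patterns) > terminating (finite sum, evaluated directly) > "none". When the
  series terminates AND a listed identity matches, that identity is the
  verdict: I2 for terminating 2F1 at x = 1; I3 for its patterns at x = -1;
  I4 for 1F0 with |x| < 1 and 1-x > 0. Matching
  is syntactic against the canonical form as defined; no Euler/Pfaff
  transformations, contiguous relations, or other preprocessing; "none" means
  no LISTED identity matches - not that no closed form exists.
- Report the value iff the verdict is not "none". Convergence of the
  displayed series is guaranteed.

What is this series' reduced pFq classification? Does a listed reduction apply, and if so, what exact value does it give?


Canonical form: C = -\frac{7}{10} times 2F1 with upper {-\frac{1}{2}, \frac{5}{2}}, lower {8}, x = 1. Verdict at x = 1: the half-integer Gauss pattern (I1) matches (x = 1; upper {-\frac{1}{2}, \frac{5}{2}} half-integers, c = 8 in the evaluable pattern). Its exact value is \left(-\frac{524288}{289575}\right) / \pi.

Key step: x = 1 and the lower running product (C = -7/10, x = 1) is a rising factorial.
Consecutive-term ratio: r(k) = 1 * (k-\frac{1}{2}) (k+\frac{5}{2}) / [(k+8) (k+1)] - rational; roots negated = parameters, x = 1, C = -\frac{7}{10}.


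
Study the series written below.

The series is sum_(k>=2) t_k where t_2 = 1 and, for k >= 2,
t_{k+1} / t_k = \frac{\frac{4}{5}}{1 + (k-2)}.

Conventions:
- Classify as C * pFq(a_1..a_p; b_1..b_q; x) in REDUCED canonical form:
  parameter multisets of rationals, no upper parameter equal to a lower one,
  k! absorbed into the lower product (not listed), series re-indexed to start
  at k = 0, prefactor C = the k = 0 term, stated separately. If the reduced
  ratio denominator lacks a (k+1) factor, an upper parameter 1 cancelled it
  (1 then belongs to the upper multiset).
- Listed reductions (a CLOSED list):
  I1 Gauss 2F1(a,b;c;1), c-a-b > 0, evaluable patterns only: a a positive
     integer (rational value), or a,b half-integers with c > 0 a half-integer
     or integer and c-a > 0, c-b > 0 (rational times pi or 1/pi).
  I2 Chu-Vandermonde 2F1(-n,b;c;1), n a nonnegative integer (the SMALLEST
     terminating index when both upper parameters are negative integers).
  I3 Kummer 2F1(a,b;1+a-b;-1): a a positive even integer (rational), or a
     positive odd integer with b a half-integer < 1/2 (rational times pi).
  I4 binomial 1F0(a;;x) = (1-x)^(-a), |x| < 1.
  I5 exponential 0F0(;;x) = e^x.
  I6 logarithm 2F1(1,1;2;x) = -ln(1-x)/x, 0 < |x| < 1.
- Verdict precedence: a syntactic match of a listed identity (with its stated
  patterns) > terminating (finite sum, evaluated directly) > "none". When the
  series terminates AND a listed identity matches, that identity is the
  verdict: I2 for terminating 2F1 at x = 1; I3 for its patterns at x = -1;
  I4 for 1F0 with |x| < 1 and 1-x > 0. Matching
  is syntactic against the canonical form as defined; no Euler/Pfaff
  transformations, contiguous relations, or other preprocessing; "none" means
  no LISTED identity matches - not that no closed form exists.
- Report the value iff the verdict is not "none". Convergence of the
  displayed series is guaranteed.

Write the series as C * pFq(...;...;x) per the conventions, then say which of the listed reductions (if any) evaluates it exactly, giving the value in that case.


At argument \frac{4}{5}: a 0F0 with upper {-}, lower {-}, scaled by C = 1. Verdict: the I5 exponential reduction applies (the 0F0 exponential series at x = \frac{4}{5}). Its exact value is e^{\frac{4}{5}}.

Key observation: t_0 = 1 here, and roots of the ratio polynomials (prefactor 1) are the negated parameters.
Consecutive-term ratio: r(k) = \frac{4}{5} * 1 / [(k+1)] - poly over poly, x = \frac{4}{5} from leading terms; C = 1 at k = 0.


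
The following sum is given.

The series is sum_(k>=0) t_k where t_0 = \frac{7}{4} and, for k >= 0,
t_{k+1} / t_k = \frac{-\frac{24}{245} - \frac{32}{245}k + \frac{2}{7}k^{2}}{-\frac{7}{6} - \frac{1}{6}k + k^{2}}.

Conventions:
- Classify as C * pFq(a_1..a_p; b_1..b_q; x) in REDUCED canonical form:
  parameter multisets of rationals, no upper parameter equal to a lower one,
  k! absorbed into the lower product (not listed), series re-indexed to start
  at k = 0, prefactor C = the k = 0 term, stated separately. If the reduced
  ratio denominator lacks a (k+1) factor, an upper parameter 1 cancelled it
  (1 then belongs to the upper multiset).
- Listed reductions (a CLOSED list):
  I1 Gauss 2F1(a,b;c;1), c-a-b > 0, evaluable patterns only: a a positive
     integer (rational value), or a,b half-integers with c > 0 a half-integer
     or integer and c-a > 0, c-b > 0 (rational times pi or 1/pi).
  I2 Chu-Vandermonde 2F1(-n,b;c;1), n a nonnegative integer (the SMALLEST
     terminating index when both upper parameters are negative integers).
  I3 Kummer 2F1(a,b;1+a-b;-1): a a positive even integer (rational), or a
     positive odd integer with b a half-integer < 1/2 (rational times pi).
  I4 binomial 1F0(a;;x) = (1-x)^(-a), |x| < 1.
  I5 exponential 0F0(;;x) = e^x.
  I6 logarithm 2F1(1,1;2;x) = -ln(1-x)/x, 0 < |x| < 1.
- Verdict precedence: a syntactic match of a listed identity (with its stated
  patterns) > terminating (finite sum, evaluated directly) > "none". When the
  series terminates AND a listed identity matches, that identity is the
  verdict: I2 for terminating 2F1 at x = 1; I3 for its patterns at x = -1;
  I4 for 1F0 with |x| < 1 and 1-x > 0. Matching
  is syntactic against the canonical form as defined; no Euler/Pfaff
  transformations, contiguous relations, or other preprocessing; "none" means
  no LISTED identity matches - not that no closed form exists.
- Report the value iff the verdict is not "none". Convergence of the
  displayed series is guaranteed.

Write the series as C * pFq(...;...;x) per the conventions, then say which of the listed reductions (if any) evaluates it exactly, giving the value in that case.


At argument \frac{2}{7}: a 2F1 with upper {-\frac{6}{7}, \frac{2}{5}}, lower {-\frac{7}{6}}, scaled by C = \frac{7}{4}. Verdict: no listed reduction: x = \frac{2}{7} and upper {-\frac{6}{7}, \frac{2}{5}} fail every I1-I6 pattern.

Key observation: t_0 = \frac{7}{4} here, and factor the ratio over Q (C = 7/4, x = 2/7): negated roots = parameters.
Term ratio: r(k) = \frac{2}{7} * (k-\frac{6}{7}) (k+\frac{2}{5}) / [(k-\frac{7}{6}) (k+1)] - rational; roots negated = parameters, x = \frac{2}{7}, C = \frac{7}{4}.


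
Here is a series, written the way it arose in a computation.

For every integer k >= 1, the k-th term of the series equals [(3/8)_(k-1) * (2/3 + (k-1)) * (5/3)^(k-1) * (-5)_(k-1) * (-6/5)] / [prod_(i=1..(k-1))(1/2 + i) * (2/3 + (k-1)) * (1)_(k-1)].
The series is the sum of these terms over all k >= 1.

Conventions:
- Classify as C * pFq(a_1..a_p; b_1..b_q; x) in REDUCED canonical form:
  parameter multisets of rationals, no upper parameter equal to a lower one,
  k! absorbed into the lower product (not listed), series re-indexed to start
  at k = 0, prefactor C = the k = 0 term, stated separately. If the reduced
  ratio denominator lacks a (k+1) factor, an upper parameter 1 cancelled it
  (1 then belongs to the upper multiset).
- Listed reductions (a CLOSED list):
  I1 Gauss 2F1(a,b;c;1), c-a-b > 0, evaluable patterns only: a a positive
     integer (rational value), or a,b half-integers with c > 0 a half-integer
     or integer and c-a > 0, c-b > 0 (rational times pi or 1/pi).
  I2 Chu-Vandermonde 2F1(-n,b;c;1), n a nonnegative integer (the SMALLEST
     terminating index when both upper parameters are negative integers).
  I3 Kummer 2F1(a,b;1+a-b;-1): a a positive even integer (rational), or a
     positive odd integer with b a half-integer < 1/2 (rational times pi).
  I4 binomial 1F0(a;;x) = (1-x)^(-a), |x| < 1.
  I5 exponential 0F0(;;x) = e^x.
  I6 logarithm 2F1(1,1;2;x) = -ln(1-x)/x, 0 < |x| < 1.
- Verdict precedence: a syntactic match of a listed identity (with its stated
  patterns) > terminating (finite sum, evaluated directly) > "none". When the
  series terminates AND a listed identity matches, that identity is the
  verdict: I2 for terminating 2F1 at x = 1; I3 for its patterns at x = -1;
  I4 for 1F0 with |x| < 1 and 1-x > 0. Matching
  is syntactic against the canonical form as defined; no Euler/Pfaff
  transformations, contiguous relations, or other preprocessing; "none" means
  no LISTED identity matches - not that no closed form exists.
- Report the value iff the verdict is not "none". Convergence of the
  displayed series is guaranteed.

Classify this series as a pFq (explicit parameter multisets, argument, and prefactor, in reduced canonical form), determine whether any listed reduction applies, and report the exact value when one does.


First insight: from the first term -6/5: the lower running product (C = -6/5, x = 5/3) is a rising factorial.
Consecutive-term ratio: r(k) = (5/3) * (k-5) (k+3/8) / [(k+3/2) (k+1)] - rational in k. x = (5/3); t_0 = -6/5; negate the roots.

Classification (C = -6/5): 2F1 with upper {-5, 3/8}, lower {3/2}, argument x = 5/3. Verdict: terminating. (-5)_k vanishes past k = 5, leaving a 6-term sum, computed directly. Value: -232483/483840.


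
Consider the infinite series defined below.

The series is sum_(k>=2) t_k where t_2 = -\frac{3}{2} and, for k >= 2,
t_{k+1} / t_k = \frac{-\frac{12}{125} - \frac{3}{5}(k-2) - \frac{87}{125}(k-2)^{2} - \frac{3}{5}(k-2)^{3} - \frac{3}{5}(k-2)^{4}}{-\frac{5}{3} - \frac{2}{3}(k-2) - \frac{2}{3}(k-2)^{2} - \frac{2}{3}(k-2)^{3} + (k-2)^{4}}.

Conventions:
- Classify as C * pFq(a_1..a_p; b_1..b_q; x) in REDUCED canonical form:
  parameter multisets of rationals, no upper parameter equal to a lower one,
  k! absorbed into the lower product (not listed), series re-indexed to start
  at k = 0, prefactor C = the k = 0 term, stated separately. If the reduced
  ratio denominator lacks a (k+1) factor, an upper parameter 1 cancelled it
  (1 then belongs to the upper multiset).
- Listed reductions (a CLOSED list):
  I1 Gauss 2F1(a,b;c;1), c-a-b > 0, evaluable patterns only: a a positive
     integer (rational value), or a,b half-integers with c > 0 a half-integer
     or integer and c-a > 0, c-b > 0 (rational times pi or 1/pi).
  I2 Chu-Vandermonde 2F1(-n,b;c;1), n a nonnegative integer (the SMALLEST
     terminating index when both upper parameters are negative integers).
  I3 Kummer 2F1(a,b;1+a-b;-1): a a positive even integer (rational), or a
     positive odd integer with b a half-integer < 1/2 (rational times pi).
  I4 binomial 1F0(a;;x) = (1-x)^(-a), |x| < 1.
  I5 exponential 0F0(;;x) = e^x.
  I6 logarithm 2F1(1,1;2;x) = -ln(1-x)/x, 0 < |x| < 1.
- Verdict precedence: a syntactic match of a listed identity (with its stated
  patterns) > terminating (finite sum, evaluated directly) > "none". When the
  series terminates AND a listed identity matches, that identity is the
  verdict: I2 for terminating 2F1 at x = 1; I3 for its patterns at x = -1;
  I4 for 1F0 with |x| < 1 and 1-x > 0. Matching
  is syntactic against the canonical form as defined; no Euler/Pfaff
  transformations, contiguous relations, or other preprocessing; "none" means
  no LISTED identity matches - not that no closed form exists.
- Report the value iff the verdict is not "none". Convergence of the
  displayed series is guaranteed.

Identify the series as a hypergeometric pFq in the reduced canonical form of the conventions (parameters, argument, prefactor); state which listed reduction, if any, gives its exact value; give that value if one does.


Prefactor -\frac{3}{2}, argument -\frac{3}{5}: 2F1 with upper {\frac{1}{5}, \frac{4}{5}} over lower {-\frac{5}{3}}. Verdict: no listed reduction: x = -\frac{3}{5} and upper {\frac{1}{5}, \frac{4}{5}} fail every I1-I6 pattern.

Key observation: with t_0 = -\frac{3}{2}, cancel k^2 + 1 from the displayed ratio first; then prefactor -3/2.
Ratio: r(k) = -\frac{3}{5} * (k+\frac{1}{5}) (k+\frac{4}{5}) / [(k-\frac{5}{3}) (k+1)] ; factor over Q: parameters, x = -\frac{3}{5}, and C = -\frac{3}{2}.
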